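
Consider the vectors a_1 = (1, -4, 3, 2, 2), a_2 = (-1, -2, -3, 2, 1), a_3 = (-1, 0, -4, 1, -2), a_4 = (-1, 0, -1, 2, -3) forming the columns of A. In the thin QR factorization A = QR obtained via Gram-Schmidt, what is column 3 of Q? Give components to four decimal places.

e_3 = (0.1744, -0.2871, -0.0025, 0.2504, -0.9080)

a_1 = (1, -4, 3, 2, 2); ‖a_1‖ = 5.8310, so e_1 = (0.1715, -0.6860, 0.5145, 0.3430, 0.3430).
e_1·a_2 = 0.1715·(-1) + (-0.6860)·(-2) + 0.5145·(-3) + 0.3430·2 + 0.3430·1 = 0.6860.
u_2 = a_2 − 0.6860·e_1 = (-1.1176, -1.5294, -3.3529, 1.7647, 0.7647).
‖u_2‖ = 4.3046, so e_2 = (-0.2596, -0.3553, -0.7789, 0.4100, 0.1776).
e_1·a_3 = 0.1715·(-1) + (-0.6860)·0 + 0.5145·(-4) + 0.3430·1 + 0.3430·(-2) = -2.5725; e_2·a_3 = (-0.2596)·(-1) + (-0.3553)·0 + (-0.7789)·(-4) + 0.4100·1 + 0.1776·(-2) = 3.4300.
u_3 = a_3 + 2.5725·e_1 − 3.4300·e_2 = (0.3317, -0.5460, -0.0048, 0.4762, -1.7270).
‖u_3‖ = 1.9020, so e_3 = (0.1744, -0.2871, -0.0025, 0.2504, -0.9080).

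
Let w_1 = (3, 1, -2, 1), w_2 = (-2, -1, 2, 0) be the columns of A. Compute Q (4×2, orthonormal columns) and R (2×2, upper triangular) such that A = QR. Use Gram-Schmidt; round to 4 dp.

e_1 = w_1/‖w_1‖ = (3, 1, -2, 1)/3.8730 = (0.7746, 0.2582, -0.5164, 0.2582).
r_{12} = e_1·w_2 = -2.8402.
u_2 = w_2 + 2.8402·e_1 = (0.2000, -0.2667, 0.5333, 0.7333).
‖u_2‖ = 0.9661, so e_2 = (0.2070, -0.2760, 0.5521, 0.7591).

Q = [[0.7746, 0.2070], [0.2582, -0.2760], [-0.5164, 0.5521], [0.2582, 0.7591]], R = [[3.8730, -2.8402], [0.0000, 0.9661]]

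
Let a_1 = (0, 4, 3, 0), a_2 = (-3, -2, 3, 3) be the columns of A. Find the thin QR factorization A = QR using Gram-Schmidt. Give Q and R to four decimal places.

Q = [[0.0000, -0.5392], [0.8000, -0.3882], [0.6000, 0.5176], [0.0000, 0.5392]], R = [[5.0000, 0.2000], [0.0000, 5.5642]]

q_1 = a_1/‖a_1‖ = (0, 4, 3, 0)/5.0000 = (0.0000, 0.8000, 0.6000, 0.0000).
r_{12} = q_1·a_2 = 0.2000.
u_2 = a_2 − 0.2000·q_1 = (-3.0000, -2.1600, 2.8800, 3.0000).
‖u_2‖ = 5.5642, so q_2 = (-0.5392, -0.3882, 0.5176, 0.5392).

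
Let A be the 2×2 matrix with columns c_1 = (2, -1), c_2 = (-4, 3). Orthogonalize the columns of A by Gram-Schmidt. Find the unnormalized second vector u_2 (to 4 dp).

u_2 = (0.4000, 0.8000)

q_1 = c_1/‖c_1‖ = (2, -1)/2.2361 = (0.8944, -0.4472).
r_{12} = q_1·c_2 = -4.9193.
u_2 = c_2 + 4.9193·q_1 = (0.4000, 0.8000).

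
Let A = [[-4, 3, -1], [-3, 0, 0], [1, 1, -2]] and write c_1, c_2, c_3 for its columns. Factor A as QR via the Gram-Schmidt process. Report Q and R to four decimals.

q_1 = c_1/‖c_1‖ = (-4, -3, 1)/5.0990 = (-0.7845, -0.5883, 0.1961).
r_{12} = q_1·c_2 = -2.1573.
u_2 = c_2 + 2.1573·q_1 = (1.3077, -1.2692, 1.4231).
‖u_2‖ = 2.3122, so q_2 = (0.5656, -0.5489, 0.6155).
r_{13} = q_1·c_3 = 0.3922; r_{23} = q_2·c_3 = -1.7965.
u_3 = c_3 − 0.3922·q_1 + 1.7965·q_2 = (0.3237, -0.7554, -0.9712).
‖u_3‖ = 1.2723, so q_3 = (0.2545, -0.5937, -0.7634).

Q = [[-0.7845, 0.5656, 0.2545], [-0.5883, -0.5489, -0.5937], [0.1961, 0.6155, -0.7634]], R = [[5.0990, -2.1573, 0.3922], [0.0000, 2.3122, -1.7965], [0.0000, 0.0000, 1.2723]]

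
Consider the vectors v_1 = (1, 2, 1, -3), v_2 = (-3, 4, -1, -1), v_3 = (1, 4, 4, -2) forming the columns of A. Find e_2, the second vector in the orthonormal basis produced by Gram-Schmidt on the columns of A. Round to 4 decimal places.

v_1 = (1, 2, 1, -3); ‖v_1‖ = 3.8730, so e_1 = (0.2582, 0.5164, 0.2582, -0.7746).
e_1·v_2 = 0.2582·(-3) + 0.5164·4 + 0.2582·(-1) + (-0.7746)·(-1) = 1.8074.
u_2 = v_2 − 1.8074·e_1 = (-3.4667, 3.0667, -1.4667, 0.4000).
‖u_2‖ = 4.8717, so e_2 = (-0.7116, 0.6295, -0.3011, 0.0821).

e_2 = (-0.7116, 0.6295, -0.3011, 0.0821)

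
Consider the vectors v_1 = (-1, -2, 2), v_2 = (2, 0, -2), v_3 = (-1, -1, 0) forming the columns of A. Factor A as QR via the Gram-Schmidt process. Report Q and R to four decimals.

Q = [[-0.3333, 0.6667, -0.6667], [-0.6667, -0.6667, -0.3333], [0.6667, -0.3333, -0.6667]], R = [[3.0000, -2.0000, 1.0000], [0.0000, 2.0000, 0.0000], [0.0000, 0.0000, 1.0000]]

e_1 = v_1/‖v_1‖ = (-1, -2, 2)/3.0000 = (-0.3333, -0.6667, 0.6667).
r_{12} = e_1·v_2 = -2.0000.
u_2 = v_2 + 2.0000·e_1 = (1.3333, -1.3333, -0.6667).
‖u_2‖ = 2.0000, so e_2 = (0.6667, -0.6667, -0.3333).
r_{13} = e_1·v_3 = 1.0000; r_{23} = e_2·v_3 = 0.0000.
u_3 = v_3 − 1.0000·e_1 + 0.0000·e_2 = (-0.6667, -0.3333, -0.6667).
‖u_3‖ = 1.0000, so e_3 = (-0.6667, -0.3333, -0.6667).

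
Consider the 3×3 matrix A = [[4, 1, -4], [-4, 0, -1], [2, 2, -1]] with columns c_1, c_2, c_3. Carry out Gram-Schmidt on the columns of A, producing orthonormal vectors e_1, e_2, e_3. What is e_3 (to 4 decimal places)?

e_1 = c_1/‖c_1‖ = (4, -4, 2)/6.0000 = (0.6667, -0.6667, 0.3333).
r_{12} = e_1·c_2 = 1.3333.
u_2 = c_2 − 1.3333·e_1 = (0.1111, 0.8889, 1.5556).
‖u_2‖ = 1.7951, so e_2 = (0.0619, 0.4952, 0.8666).
r_{13} = e_1·c_3 = -2.3333; r_{23} = e_2·c_3 = -1.6094.
u_3 = c_3 + 2.3333·e_1 + 1.6094·e_2 = (-2.3448, -1.7586, 1.1724).
‖u_3‖ = 3.1568, so e_3 = (-0.7428, -0.5571, 0.3714).

e_3 = (-0.7428, -0.5571, 0.3714)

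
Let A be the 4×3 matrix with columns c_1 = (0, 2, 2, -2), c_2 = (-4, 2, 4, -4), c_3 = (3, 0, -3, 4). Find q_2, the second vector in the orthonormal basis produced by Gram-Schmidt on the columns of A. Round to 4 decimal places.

q_1 = c_1/‖c_1‖ = (0, 2, 2, -2)/3.4641 = (0.0000, 0.5774, 0.5774, -0.5774).
r_{12} = q_1·c_2 = 5.7735.
u_2 = c_2 − 5.7735·q_1 = (-4.0000, -1.3333, 0.6667, -0.6667).
‖u_2‖ = 4.3205, so q_2 = (-0.9258, -0.3086, 0.1543, -0.1543).

q_2 = (-0.9258, -0.3086, 0.1543, -0.1543)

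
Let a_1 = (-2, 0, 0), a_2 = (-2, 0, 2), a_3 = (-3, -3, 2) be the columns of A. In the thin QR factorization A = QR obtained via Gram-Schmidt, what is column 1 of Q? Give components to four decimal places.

q_1 = a_1/‖a_1‖ = (-2, 0, 0)/2.0000 = (-1.0000, 0.0000, 0.0000).

q_1 = (-1.0000, 0.0000, 0.0000)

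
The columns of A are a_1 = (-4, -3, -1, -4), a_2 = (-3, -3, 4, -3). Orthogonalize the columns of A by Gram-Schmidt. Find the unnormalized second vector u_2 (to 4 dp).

u_2 = (-0.2381, -0.9286, 4.6905, -0.2381)

a_1 = (-4, -3, -1, -4); ‖a_1‖ = 6.4807, so q_1 = (-0.6172, -0.4629, -0.1543, -0.6172).
q_1·a_2 = (-0.6172)·(-3) + (-0.4629)·(-3) + (-0.1543)·4 + (-0.6172)·(-3) = 4.4748.
u_2 = a_2 − 4.4748·q_1 = (-0.2381, -0.9286, 4.6905, -0.2381).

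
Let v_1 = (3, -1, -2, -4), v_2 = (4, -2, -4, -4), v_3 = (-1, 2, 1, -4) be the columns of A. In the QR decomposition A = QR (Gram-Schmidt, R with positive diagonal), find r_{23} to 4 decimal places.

r_{23} = -3.7633

e_1 = v_1/‖v_1‖ = (3, -1, -2, -4)/5.4772 = (0.5477, -0.1826, -0.3651, -0.7303).
r_{12} = e_1·v_2 = 6.9378.
u_2 = v_2 − 6.9378·e_1 = (0.2000, -0.7333, -1.4667, 1.0667).
‖u_2‖ = 1.9664, so e_2 = (0.1017, -0.3729, -0.7459, 0.5425).
r_{23} = e_2·v_3 = -3.7633.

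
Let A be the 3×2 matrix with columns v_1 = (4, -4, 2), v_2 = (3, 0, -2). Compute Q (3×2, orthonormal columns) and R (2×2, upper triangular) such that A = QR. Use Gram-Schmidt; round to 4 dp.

Q = [[0.6667, 0.6302], [-0.6667, 0.2653], [0.3333, -0.7297]], R = [[6.0000, 1.3333], [0.0000, 3.3500]]

v_1 = (4, -4, 2); ‖v_1‖ = 6.0000, so q_1 = (0.6667, -0.6667, 0.3333).
q_1·v_2 = 0.6667·3 + (-0.6667)·0 + 0.3333·(-2) = 1.3333.
u_2 = v_2 − 1.3333·q_1 = (2.1111, 0.8889, -2.4444).
‖u_2‖ = 3.3500, so q_2 = (0.6302, 0.2653, -0.7297).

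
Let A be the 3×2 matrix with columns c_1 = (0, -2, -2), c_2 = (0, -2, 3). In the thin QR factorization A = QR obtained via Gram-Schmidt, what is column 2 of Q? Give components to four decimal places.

e_1 = c_1/‖c_1‖ = (0, -2, -2)/2.8284 = (0.0000, -0.7071, -0.7071).
r_{12} = e_1·c_2 = -0.7071.
u_2 = c_2 + 0.7071·e_1 = (0.0000, -2.5000, 2.5000).
‖u_2‖ = 3.5355, so e_2 = (0.0000, -0.7071, 0.7071).

e_2 = (0.0000, -0.7071, 0.7071)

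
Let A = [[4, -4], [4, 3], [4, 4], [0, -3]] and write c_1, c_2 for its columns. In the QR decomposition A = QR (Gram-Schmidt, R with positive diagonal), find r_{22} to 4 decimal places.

c_1 = (4, 4, 4, 0); ‖c_1‖ = 6.9282, so e_1 = (0.5774, 0.5774, 0.5774, 0.0000).
e_1·c_2 = 0.5774·(-4) + 0.5774·3 + 0.5774·4 + 0.0000·(-3) = 1.7321.
u_2 = c_2 − 1.7321·e_1 = (-5.0000, 2.0000, 3.0000, -3.0000).
r_{22} = ‖u_2‖ = 6.8557.

r_{22} = 6.8557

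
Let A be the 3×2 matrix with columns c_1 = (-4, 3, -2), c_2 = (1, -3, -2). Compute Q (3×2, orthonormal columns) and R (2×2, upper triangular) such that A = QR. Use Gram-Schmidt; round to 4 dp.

c_1 = (-4, 3, -2); ‖c_1‖ = 5.3852, so q_1 = (-0.7428, 0.5571, -0.3714).
q_1·c_2 = (-0.7428)·1 + 0.5571·(-3) + (-0.3714)·(-2) = -1.6713.
u_2 = c_2 + 1.6713·q_1 = (-0.2414, -2.0690, -2.6207).
‖u_2‖ = 3.3477, so q_2 = (-0.0721, -0.6180, -0.7828).

Q = [[-0.7428, -0.0721], [0.5571, -0.6180], [-0.3714, -0.7828]], R = [[5.3852, -1.6713], [0.0000, 3.3477]]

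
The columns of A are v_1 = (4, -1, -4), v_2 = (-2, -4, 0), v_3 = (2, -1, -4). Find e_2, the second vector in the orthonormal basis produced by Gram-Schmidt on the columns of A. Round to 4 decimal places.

e_2 = (-0.3430, -0.9329, -0.1098)

v_1 = (4, -1, -4); ‖v_1‖ = 5.7446, so e_1 = (0.6963, -0.1741, -0.6963).
e_1·v_2 = 0.6963·(-2) + (-0.1741)·(-4) + (-0.6963)·0 = -0.6963.
u_2 = v_2 + 0.6963·e_1 = (-1.5152, -4.1212, -0.4848).
‖u_2‖ = 4.4176, so e_2 = (-0.3430, -0.9329, -0.1098).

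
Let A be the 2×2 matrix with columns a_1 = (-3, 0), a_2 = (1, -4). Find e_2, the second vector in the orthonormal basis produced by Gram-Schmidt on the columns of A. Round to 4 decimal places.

e_1 = a_1/‖a_1‖ = (-3, 0)/3.0000 = (-1.0000, 0.0000).
r_{12} = e_1·a_2 = -1.0000.
u_2 = a_2 + 1.0000·e_1 = (0.0000, -4.0000).
‖u_2‖ = 4.0000, so e_2 = (0.0000, -1.0000).

e_2 = (0.0000, -1.0000)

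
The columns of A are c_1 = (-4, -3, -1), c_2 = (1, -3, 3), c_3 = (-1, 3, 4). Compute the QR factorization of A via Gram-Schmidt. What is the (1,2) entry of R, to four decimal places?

r_{12} = 0.3922

c_1 = (-4, -3, -1); ‖c_1‖ = 5.0990, so e_1 = (-0.7845, -0.5883, -0.1961).
r_{12} = e_1·c_2 = 0.3922.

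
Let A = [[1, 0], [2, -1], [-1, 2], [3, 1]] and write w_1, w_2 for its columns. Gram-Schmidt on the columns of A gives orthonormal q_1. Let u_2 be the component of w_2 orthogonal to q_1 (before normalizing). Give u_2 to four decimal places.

u_2 = (0.0667, -0.8667, 1.9333, 1.2000)

w_1 = (1, 2, -1, 3); ‖w_1‖ = 3.8730, so q_1 = (0.2582, 0.5164, -0.2582, 0.7746).
q_1·w_2 = 0.2582·0 + 0.5164·(-1) + (-0.2582)·2 + 0.7746·1 = -0.2582.
u_2 = w_2 + 0.2582·q_1 = (0.0667, -0.8667, 1.9333, 1.2000).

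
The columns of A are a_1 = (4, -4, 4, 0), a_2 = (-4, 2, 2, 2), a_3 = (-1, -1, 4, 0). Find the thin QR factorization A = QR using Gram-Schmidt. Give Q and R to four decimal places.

q_1 = a_1/‖a_1‖ = (4, -4, 4, 0)/6.9282 = (0.5774, -0.5774, 0.5774, 0.0000).
r_{12} = q_1·a_2 = -2.3094.
u_2 = a_2 + 2.3094·q_1 = (-2.6667, 0.6667, 3.3333, 2.0000).
‖u_2‖ = 4.7610, so q_2 = (-0.5601, 0.1400, 0.7001, 0.4201).
r_{13} = q_1·a_3 = 2.3094; r_{23} = q_2·a_3 = 3.2206.
u_3 = a_3 − 2.3094·q_1 − 3.2206·q_2 = (-0.5294, -0.1176, 0.4118, -1.3529).
‖u_3‖ = 1.5146, so q_3 = (-0.3495, -0.0777, 0.2719, -0.8932).

Q = [[0.5774, -0.5601, -0.3495], [-0.5774, 0.1400, -0.0777], [0.5774, 0.7001, 0.2719], [0.0000, 0.4201, -0.8932]], R = [[6.9282, -2.3094, 2.3094], [0.0000, 4.7610, 3.2206], [0.0000, 0.0000, 1.5146]]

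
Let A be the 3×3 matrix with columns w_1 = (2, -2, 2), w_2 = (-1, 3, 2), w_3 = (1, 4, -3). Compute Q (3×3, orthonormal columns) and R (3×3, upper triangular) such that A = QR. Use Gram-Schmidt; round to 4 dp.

w_1 = (2, -2, 2); ‖w_1‖ = 3.4641, so q_1 = (0.5774, -0.5774, 0.5774).
q_1·w_2 = 0.5774·(-1) + (-0.5774)·3 + 0.5774·2 = -1.1547.
u_2 = w_2 + 1.1547·q_1 = (-0.3333, 2.3333, 2.6667).
‖u_2‖ = 3.5590, so q_2 = (-0.0937, 0.6556, 0.7493).
q_1·w_3 = 0.5774·1 + (-0.5774)·4 + 0.5774·(-3) = -3.4641; q_2·w_3 = (-0.0937)·1 + 0.6556·4 + 0.7493·(-3) = 0.2810.
u_3 = w_3 + 3.4641·q_1 − 0.2810·q_2 = (3.0263, 1.8158, -1.2105).
‖u_3‖ = 3.7311, so q_3 = (0.8111, 0.4867, -0.3244).

Q = [[0.5774, -0.0937, 0.8111], [-0.5774, 0.6556, 0.4867], [0.5774, 0.7493, -0.3244]], R = [[3.4641, -1.1547, -3.4641], [0.0000, 3.5590, 0.2810], [0.0000, 0.0000, 3.7311]]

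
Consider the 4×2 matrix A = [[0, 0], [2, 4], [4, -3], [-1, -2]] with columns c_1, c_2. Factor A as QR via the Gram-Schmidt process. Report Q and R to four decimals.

Q = [[0.0000, 0.0000], [0.4364, 0.7807], [0.8729, -0.4880], [-0.2182, -0.3904]], R = [[4.5826, -0.4364], [0.0000, 5.3675]]

e_1 = c_1/‖c_1‖ = (0, 2, 4, -1)/4.5826 = (0.0000, 0.4364, 0.8729, -0.2182).
r_{12} = e_1·c_2 = -0.4364.
u_2 = c_2 + 0.4364·e_1 = (0.0000, 4.1905, -2.6190, -2.0952).
‖u_2‖ = 5.3675, so e_2 = (0.0000, 0.7807, -0.4880, -0.3904).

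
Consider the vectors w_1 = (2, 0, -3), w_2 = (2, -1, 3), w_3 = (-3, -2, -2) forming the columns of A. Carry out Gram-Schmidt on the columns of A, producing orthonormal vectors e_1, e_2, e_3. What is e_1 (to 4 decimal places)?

e_1 = w_1/‖w_1‖ = (2, 0, -3)/3.6056 = (0.5547, 0.0000, -0.8321).

e_1 = (0.5547, 0.0000, -0.8321)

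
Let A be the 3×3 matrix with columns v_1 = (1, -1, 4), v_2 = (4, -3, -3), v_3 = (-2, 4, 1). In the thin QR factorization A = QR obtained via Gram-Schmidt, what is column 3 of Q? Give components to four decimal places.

v_1 = (1, -1, 4); ‖v_1‖ = 4.2426, so e_1 = (0.2357, -0.2357, 0.9428).
e_1·v_2 = 0.2357·4 + (-0.2357)·(-3) + 0.9428·(-3) = -1.1785.
u_2 = v_2 + 1.1785·e_1 = (4.2778, -3.2778, -1.8889).
‖u_2‖ = 5.7106, so e_2 = (0.7491, -0.5740, -0.3308).
e_1·v_3 = 0.2357·(-2) + (-0.2357)·4 + 0.9428·1 = -0.4714; e_2·v_3 = 0.7491·(-2) + (-0.5740)·4 + (-0.3308)·1 = -4.1249.
u_3 = v_3 + 0.4714·e_1 + 4.1249·e_2 = (1.2010, 1.5213, 0.0801).
‖u_3‖ = 1.9399, so e_3 = (0.6191, 0.7842, 0.0413).

e_3 = (0.6191, 0.7842, 0.0413)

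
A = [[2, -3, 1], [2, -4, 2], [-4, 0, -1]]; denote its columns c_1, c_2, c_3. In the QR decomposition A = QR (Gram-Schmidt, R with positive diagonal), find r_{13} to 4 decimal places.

r_{13} = 2.0412

c_1 = (2, 2, -4); ‖c_1‖ = 4.8990, so e_1 = (0.4082, 0.4082, -0.8165).
r_{13} = e_1·c_3 = 2.0412.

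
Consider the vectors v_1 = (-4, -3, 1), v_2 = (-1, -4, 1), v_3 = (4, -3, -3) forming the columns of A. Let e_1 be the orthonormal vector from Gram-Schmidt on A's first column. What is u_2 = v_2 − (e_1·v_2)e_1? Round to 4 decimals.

v_1 = (-4, -3, 1); ‖v_1‖ = 5.0990, so e_1 = (-0.7845, -0.5883, 0.1961).
e_1·v_2 = (-0.7845)·(-1) + (-0.5883)·(-4) + 0.1961·1 = 3.3340.
u_2 = v_2 − 3.3340·e_1 = (1.6154, -2.0385, 0.3462).

u_2 = (1.6154, -2.0385, 0.3462)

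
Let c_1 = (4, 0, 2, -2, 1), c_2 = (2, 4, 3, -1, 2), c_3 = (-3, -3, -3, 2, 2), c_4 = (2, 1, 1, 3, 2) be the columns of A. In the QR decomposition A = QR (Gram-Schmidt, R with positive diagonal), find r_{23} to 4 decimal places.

r_{23} = -2.3109

c_1 = (4, 0, 2, -2, 1); ‖c_1‖ = 5.0000, so q_1 = (0.8000, 0.0000, 0.4000, -0.4000, 0.2000).
q_1·c_2 = 0.8000·2 + 0.0000·4 + 0.4000·3 + (-0.4000)·(-1) + 0.2000·2 = 3.6000.
u_2 = c_2 − 3.6000·q_1 = (-0.8800, 4.0000, 1.5600, 0.4400, 1.2800).
‖u_2‖ = 4.5869, so q_2 = (-0.1918, 0.8720, 0.3401, 0.0959, 0.2791).
r_{23} = q_2·c_3 = -2.3109.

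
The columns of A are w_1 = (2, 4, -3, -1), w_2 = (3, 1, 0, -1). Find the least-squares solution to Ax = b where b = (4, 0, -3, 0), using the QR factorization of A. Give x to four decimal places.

x = (0.2632, 0.8278)

w_1 = (2, 4, -3, -1); ‖w_1‖ = 5.4772, so q_1 = (0.3651, 0.7303, -0.5477, -0.1826).
q_1·w_2 = 0.3651·3 + 0.7303·1 + (-0.5477)·0 + (-0.1826)·(-1) = 2.0083.
u_2 = w_2 − 2.0083·q_1 = (2.2667, -0.4667, 1.1000, -0.6333).
‖u_2‖ = 2.6394, so q_2 = (0.8588, -0.1768, 0.4168, -0.2399).
Qᵀb = (3.1038, 2.1848).
Back-substitute: x_2 = 2.1848/2.6394 = 0.8278.
x_1 = (3.1038 − 2.0083·0.8278)/5.4772 = 0.2632.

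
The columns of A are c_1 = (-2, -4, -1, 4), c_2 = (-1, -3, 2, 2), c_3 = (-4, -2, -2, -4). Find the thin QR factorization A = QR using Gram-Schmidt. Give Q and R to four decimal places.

c_1 = (-2, -4, -1, 4); ‖c_1‖ = 6.0828, so q_1 = (-0.3288, -0.6576, -0.1644, 0.6576).
q_1·c_2 = (-0.3288)·(-1) + (-0.6576)·(-3) + (-0.1644)·2 + 0.6576·2 = 3.2880.
u_2 = c_2 − 3.2880·q_1 = (0.0811, -0.8378, 2.5405, -0.1622).
‖u_2‖ = 2.6813, so q_2 = (0.0302, -0.3125, 0.9475, -0.0605).
q_1·c_3 = (-0.3288)·(-4) + (-0.6576)·(-2) + (-0.1644)·(-2) + 0.6576·(-4) = 0.3288; q_2·c_3 = 0.0302·(-4) + (-0.3125)·(-2) + 0.9475·(-2) + (-0.0605)·(-4) = -1.1491.
u_3 = c_3 − 0.3288·q_1 + 1.1491·q_2 = (-3.8571, -2.1429, -0.8571, -4.2857).
‖u_3‖ = 6.2106, so q_3 = (-0.6211, -0.3450, -0.1380, -0.6901).

Q = [[-0.3288, 0.0302, -0.6211], [-0.6576, -0.3125, -0.3450], [-0.1644, 0.9475, -0.1380], [0.6576, -0.0605, -0.6901]], R = [[6.0828, 3.2880, 0.3288], [0.0000, 2.6813, -1.1491], [0.0000, 0.0000, 6.2106]]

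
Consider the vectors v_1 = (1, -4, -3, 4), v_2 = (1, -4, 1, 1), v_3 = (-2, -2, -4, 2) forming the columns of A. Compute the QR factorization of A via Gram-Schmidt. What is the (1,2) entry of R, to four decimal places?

e_1 = v_1/‖v_1‖ = (1, -4, -3, 4)/6.4807 = (0.1543, -0.6172, -0.4629, 0.6172).
r_{12} = e_1·v_2 = 2.7775.

r_{12} = 2.7775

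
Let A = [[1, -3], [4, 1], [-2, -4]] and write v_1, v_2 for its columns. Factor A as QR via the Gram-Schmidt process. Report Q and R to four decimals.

v_1 = (1, 4, -2); ‖v_1‖ = 4.5826, so e_1 = (0.2182, 0.8729, -0.4364).
e_1·v_2 = 0.2182·(-3) + 0.8729·1 + (-0.4364)·(-4) = 1.9640.
u_2 = v_2 − 1.9640·e_1 = (-3.4286, -0.7143, -3.1429).
‖u_2‖ = 4.7056, so e_2 = (-0.7286, -0.1518, -0.6679).

Q = [[0.2182, -0.7286], [0.8729, -0.1518], [-0.4364, -0.6679]], R = [[4.5826, 1.9640], [0.0000, 4.7056]]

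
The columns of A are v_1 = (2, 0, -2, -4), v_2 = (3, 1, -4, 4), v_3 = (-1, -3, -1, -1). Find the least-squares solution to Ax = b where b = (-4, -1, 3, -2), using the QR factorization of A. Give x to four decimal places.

e_1 = v_1/‖v_1‖ = (2, 0, -2, -4)/4.8990 = (0.4082, 0.0000, -0.4082, -0.8165).
r_{12} = e_1·v_2 = -0.4082.
u_2 = v_2 + 0.4082·e_1 = (3.1667, 1.0000, -4.1667, 3.6667).
‖u_2‖ = 6.4679, so e_2 = (0.4896, 0.1546, -0.6442, 0.5669).
r_{13} = e_1·v_3 = 0.8165; r_{23} = e_2·v_3 = -0.8761.
u_3 = v_3 − 0.8165·e_1 + 0.8761·e_2 = (-0.9044, -2.8645, -1.2311, 0.1633).
‖u_3‖ = 3.2505, so e_3 = (-0.2782, -0.8813, -0.3787, 0.0503).
Qᵀb = (-1.2247, -5.1794, 0.7575).
Back-substitute: x_3 = 0.7575/3.2505 = 0.2330.
x_2 = (-5.1794 + 0.8761·0.2330)/6.4679 = -0.7692.
x_1 = (-1.2247 + 0.4082·(-0.7692) − 0.8165·0.2330)/4.8990 = -0.3529.

x = (-0.3529, -0.7692, 0.2330)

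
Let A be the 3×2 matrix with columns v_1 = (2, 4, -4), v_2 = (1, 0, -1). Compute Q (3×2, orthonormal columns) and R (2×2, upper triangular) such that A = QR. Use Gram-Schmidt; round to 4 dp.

v_1 = (2, 4, -4); ‖v_1‖ = 6.0000, so q_1 = (0.3333, 0.6667, -0.6667).
q_1·v_2 = 0.3333·1 + 0.6667·0 + (-0.6667)·(-1) = 1.0000.
u_2 = v_2 − 1.0000·q_1 = (0.6667, -0.6667, -0.3333).
‖u_2‖ = 1.0000, so q_2 = (0.6667, -0.6667, -0.3333).

Q = [[0.3333, 0.6667], [0.6667, -0.6667], [-0.6667, -0.3333]], R = [[6.0000, 1.0000], [0.0000, 1.0000]]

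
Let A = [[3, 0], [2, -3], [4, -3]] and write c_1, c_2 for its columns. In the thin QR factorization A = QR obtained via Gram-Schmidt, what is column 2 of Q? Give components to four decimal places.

c_1 = (3, 2, 4); ‖c_1‖ = 5.3852, so e_1 = (0.5571, 0.3714, 0.7428).
e_1·c_2 = 0.5571·0 + 0.3714·(-3) + 0.7428·(-3) = -3.3425.
u_2 = c_2 + 3.3425·e_1 = (1.8621, -1.7586, -0.5172).
‖u_2‖ = 2.6130, so e_2 = (0.7126, -0.6730, -0.1980).

e_2 = (0.7126, -0.6730, -0.1980)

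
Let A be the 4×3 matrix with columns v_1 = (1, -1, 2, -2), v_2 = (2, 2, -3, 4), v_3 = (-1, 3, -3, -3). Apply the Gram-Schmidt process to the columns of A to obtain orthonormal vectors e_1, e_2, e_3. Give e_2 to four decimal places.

v_1 = (1, -1, 2, -2); ‖v_1‖ = 3.1623, so e_1 = (0.3162, -0.3162, 0.6325, -0.6325).
e_1·v_2 = 0.3162·2 + (-0.3162)·2 + 0.6325·(-3) + (-0.6325)·4 = -4.4272.
u_2 = v_2 + 4.4272·e_1 = (3.4000, 0.6000, -0.2000, 1.2000).
‖u_2‖ = 3.6606, so e_2 = (0.9288, 0.1639, -0.0546, 0.3278).

e_2 = (0.9288, 0.1639, -0.0546, 0.3278)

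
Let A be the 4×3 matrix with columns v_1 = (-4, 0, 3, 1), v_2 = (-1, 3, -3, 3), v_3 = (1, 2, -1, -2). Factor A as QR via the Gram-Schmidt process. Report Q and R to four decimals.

v_1 = (-4, 0, 3, 1); ‖v_1‖ = 5.0990, so e_1 = (-0.7845, 0.0000, 0.5883, 0.1961).
e_1·v_2 = (-0.7845)·(-1) + 0.0000·3 + 0.5883·(-3) + 0.1961·3 = -0.3922.
u_2 = v_2 + 0.3922·e_1 = (-1.3077, 3.0000, -2.7692, 3.0769).
‖u_2‖ = 5.2769, so e_2 = (-0.2478, 0.5685, -0.5248, 0.5831).
e_1·v_3 = (-0.7845)·1 + 0.0000·2 + 0.5883·(-1) + 0.1961·(-2) = -1.7650; e_2·v_3 = (-0.2478)·1 + 0.5685·2 + (-0.5248)·(-1) + 0.5831·(-2) = 0.2478.
u_3 = v_3 + 1.7650·e_1 − 0.2478·e_2 = (-0.3232, 1.8591, 0.1685, -1.7983).
‖u_3‖ = 2.6121, so e_3 = (-0.1237, 0.7117, 0.0645, -0.6885).

Q = [[-0.7845, -0.2478, -0.1237], [0.0000, 0.5685, 0.7117], [0.5883, -0.5248, 0.0645], [0.1961, 0.5831, -0.6885]], R = [[5.0990, -0.3922, -1.7650], [0.0000, 5.2769, 0.2478], [0.0000, 0.0000, 2.6121]]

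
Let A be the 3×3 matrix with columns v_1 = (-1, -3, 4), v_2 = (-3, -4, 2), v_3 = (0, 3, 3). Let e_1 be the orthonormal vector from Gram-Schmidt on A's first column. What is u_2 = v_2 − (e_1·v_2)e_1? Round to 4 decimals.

u_2 = (-2.1154, -1.3462, -1.5385)

v_1 = (-1, -3, 4); ‖v_1‖ = 5.0990, so e_1 = (-0.1961, -0.5883, 0.7845).
e_1·v_2 = (-0.1961)·(-3) + (-0.5883)·(-4) + 0.7845·2 = 4.5107.
u_2 = v_2 − 4.5107·e_1 = (-2.1154, -1.3462, -1.5385).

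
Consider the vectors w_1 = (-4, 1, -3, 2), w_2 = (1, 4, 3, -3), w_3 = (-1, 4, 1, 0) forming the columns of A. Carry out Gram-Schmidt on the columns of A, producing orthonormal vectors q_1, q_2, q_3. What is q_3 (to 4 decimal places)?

w_1 = (-4, 1, -3, 2); ‖w_1‖ = 5.4772, so q_1 = (-0.7303, 0.1826, -0.5477, 0.3651).
q_1·w_2 = (-0.7303)·1 + 0.1826·4 + (-0.5477)·3 + 0.3651·(-3) = -2.7386.
u_2 = w_2 + 2.7386·q_1 = (-1.0000, 4.5000, 1.5000, -2.0000).
‖u_2‖ = 5.2440, so q_2 = (-0.1907, 0.8581, 0.2860, -0.3814).
q_1·w_3 = (-0.7303)·(-1) + 0.1826·4 + (-0.5477)·1 + 0.3651·0 = 0.9129; q_2·w_3 = (-0.1907)·(-1) + 0.8581·4 + 0.2860·1 + (-0.3814)·0 = 3.9092.
u_3 = w_3 − 0.9129·q_1 − 3.9092·q_2 = (0.4121, 0.4788, 0.3818, 1.1576).
‖u_3‖ = 1.3729, so q_3 = (0.3002, 0.3487, 0.2781, 0.8432).

q_3 = (0.3002, 0.3487, 0.2781, 0.8432)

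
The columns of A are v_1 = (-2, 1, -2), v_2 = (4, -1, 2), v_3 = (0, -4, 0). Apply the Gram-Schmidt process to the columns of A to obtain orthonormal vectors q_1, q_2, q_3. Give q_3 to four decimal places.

q_3 = (0.0000, -0.8944, -0.4472)

v_1 = (-2, 1, -2); ‖v_1‖ = 3.0000, so q_1 = (-0.6667, 0.3333, -0.6667).
q_1·v_2 = (-0.6667)·4 + 0.3333·(-1) + (-0.6667)·2 = -4.3333.
u_2 = v_2 + 4.3333·q_1 = (1.1111, 0.4444, -0.8889).
‖u_2‖ = 1.4907, so q_2 = (0.7454, 0.2981, -0.5963).
q_1·v_3 = (-0.6667)·0 + 0.3333·(-4) + (-0.6667)·0 = -1.3333; q_2·v_3 = 0.7454·0 + 0.2981·(-4) + (-0.5963)·0 = -1.1926.
u_3 = v_3 + 1.3333·q_1 + 1.1926·q_2 = (0.0000, -3.2000, -1.6000).
‖u_3‖ = 3.5777, so q_3 = (0.0000, -0.8944, -0.4472).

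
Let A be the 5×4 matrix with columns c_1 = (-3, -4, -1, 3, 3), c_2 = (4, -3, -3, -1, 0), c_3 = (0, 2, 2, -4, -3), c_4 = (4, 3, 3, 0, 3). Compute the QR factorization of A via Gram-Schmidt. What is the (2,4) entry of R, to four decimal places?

r_{24} = -0.3381

c_1 = (-3, -4, -1, 3, 3); ‖c_1‖ = 6.6332, so q_1 = (-0.4523, -0.6030, -0.1508, 0.4523, 0.4523).
q_1·c_2 = (-0.4523)·4 + (-0.6030)·(-3) + (-0.1508)·(-3) + 0.4523·(-1) + 0.4523·0 = 0.0000.
u_2 = c_2 + 0.0000·q_1 = (4.0000, -3.0000, -3.0000, -1.0000, 0.0000).
‖u_2‖ = 5.9161, so q_2 = (0.6761, -0.5071, -0.5071, -0.1690, 0.0000).
r_{24} = q_2·c_4 = -0.3381.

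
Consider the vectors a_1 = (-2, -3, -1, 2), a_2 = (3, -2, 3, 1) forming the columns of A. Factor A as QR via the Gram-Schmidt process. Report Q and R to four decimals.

a_1 = (-2, -3, -1, 2); ‖a_1‖ = 4.2426, so e_1 = (-0.4714, -0.7071, -0.2357, 0.4714).
e_1·a_2 = (-0.4714)·3 + (-0.7071)·(-2) + (-0.2357)·3 + 0.4714·1 = -0.2357.
u_2 = a_2 + 0.2357·e_1 = (2.8889, -2.1667, 2.9444, 1.1111).
‖u_2‖ = 4.7900, so e_2 = (0.6031, -0.4523, 0.6147, 0.2320).

Q = [[-0.4714, 0.6031], [-0.7071, -0.4523], [-0.2357, 0.6147], [0.4714, 0.2320]], R = [[4.2426, -0.2357], [0.0000, 4.7900]]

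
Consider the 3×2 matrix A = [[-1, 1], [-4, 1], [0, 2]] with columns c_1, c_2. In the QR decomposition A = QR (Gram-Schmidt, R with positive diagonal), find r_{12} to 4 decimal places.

c_1 = (-1, -4, 0); ‖c_1‖ = 4.1231, so q_1 = (-0.2425, -0.9701, 0.0000).
r_{12} = q_1·c_2 = -1.2127.

r_{12} = -1.2127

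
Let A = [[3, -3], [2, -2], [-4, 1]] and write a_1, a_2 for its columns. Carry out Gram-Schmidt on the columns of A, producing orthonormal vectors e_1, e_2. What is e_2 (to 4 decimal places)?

e_2 = (-0.6180, -0.4120, -0.6695)

a_1 = (3, 2, -4); ‖a_1‖ = 5.3852, so e_1 = (0.5571, 0.3714, -0.7428).
e_1·a_2 = 0.5571·(-3) + 0.3714·(-2) + (-0.7428)·1 = -3.1568.
u_2 = a_2 + 3.1568·e_1 = (-1.2414, -0.8276, -1.3448).
‖u_2‖ = 2.0086, so e_2 = (-0.6180, -0.4120, -0.6695).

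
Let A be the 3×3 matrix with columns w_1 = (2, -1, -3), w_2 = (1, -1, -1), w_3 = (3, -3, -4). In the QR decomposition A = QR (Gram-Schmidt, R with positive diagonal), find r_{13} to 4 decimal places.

r_{13} = 5.6125

q_1 = w_1/‖w_1‖ = (2, -1, -3)/3.7417 = (0.5345, -0.2673, -0.8018).
r_{13} = q_1·w_3 = 5.6125.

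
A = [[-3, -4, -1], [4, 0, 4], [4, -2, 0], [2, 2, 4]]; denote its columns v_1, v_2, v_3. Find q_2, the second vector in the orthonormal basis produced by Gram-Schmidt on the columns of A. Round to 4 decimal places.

q_1 = v_1/‖v_1‖ = (-3, 4, 4, 2)/6.7082 = (-0.4472, 0.5963, 0.5963, 0.2981).
r_{12} = q_1·v_2 = 1.1926.
u_2 = v_2 − 1.1926·q_1 = (-3.4667, -0.7111, -2.7111, 1.6444).
‖u_2‖ = 4.7516, so q_2 = (-0.7296, -0.1497, -0.5706, 0.3461).

q_2 = (-0.7296, -0.1497, -0.5706, 0.3461)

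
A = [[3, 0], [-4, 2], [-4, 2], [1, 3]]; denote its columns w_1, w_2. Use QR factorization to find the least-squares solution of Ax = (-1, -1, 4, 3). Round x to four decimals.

w_1 = (3, -4, -4, 1); ‖w_1‖ = 6.4807, so q_1 = (0.4629, -0.6172, -0.6172, 0.1543).
q_1·w_2 = 0.4629·0 + (-0.6172)·2 + (-0.6172)·2 + 0.1543·3 = -2.0059.
u_2 = w_2 + 2.0059·q_1 = (0.9286, 0.7619, 0.7619, 3.3095).
‖u_2‖ = 3.6022, so q_2 = (0.2578, 0.2115, 0.2115, 0.9187).
Qᵀb = (-1.8516, 3.1330).
Back-substitute: x_2 = 3.1330/3.6022 = 0.8697.
x_1 = (-1.8516 + 2.0059·0.8697)/6.4807 = -0.0165.

x = (-0.0165, 0.8697)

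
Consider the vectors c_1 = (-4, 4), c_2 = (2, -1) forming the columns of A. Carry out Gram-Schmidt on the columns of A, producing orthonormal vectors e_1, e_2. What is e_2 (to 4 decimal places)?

c_1 = (-4, 4); ‖c_1‖ = 5.6569, so e_1 = (-0.7071, 0.7071).
e_1·c_2 = (-0.7071)·2 + 0.7071·(-1) = -2.1213.
u_2 = c_2 + 2.1213·e_1 = (0.5000, 0.5000).
‖u_2‖ = 0.7071, so e_2 = (0.7071, 0.7071).

e_2 = (0.7071, 0.7071)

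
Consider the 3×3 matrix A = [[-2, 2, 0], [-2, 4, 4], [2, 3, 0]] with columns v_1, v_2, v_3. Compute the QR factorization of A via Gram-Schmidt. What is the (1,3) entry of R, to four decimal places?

r_{13} = -2.3094

v_1 = (-2, -2, 2); ‖v_1‖ = 3.4641, so e_1 = (-0.5774, -0.5774, 0.5774).
r_{13} = e_1·v_3 = -2.3094.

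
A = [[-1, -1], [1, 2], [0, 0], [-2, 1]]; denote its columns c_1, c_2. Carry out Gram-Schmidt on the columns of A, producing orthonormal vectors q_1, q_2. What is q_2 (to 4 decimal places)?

c_1 = (-1, 1, 0, -2); ‖c_1‖ = 2.4495, so q_1 = (-0.4082, 0.4082, 0.0000, -0.8165).
q_1·c_2 = (-0.4082)·(-1) + 0.4082·2 + 0.0000·0 + (-0.8165)·1 = 0.4082.
u_2 = c_2 − 0.4082·q_1 = (-0.8333, 1.8333, 0.0000, 1.3333).
‖u_2‖ = 2.4152, so q_2 = (-0.3450, 0.7591, 0.0000, 0.5521).

q_2 = (-0.3450, 0.7591, 0.0000, 0.5521)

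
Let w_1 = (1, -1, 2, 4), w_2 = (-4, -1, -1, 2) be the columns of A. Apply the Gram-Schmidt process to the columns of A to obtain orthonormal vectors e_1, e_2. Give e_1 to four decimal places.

e_1 = (0.2132, -0.2132, 0.4264, 0.8528)

e_1 = w_1/‖w_1‖ = (1, -1, 2, 4)/4.6904 = (0.2132, -0.2132, 0.4264, 0.8528).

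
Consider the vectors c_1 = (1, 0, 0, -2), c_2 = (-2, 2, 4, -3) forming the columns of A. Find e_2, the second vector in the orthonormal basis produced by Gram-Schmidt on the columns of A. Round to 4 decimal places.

e_1 = c_1/‖c_1‖ = (1, 0, 0, -2)/2.2361 = (0.4472, 0.0000, 0.0000, -0.8944).
r_{12} = e_1·c_2 = 1.7889.
u_2 = c_2 − 1.7889·e_1 = (-2.8000, 2.0000, 4.0000, -1.4000).
‖u_2‖ = 5.4589, so e_2 = (-0.5129, 0.3664, 0.7327, -0.2565).

e_2 = (-0.5129, 0.3664, 0.7327, -0.2565)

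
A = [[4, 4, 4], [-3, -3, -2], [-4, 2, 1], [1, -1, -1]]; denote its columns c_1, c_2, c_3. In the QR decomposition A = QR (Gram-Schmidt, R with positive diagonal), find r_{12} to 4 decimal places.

c_1 = (4, -3, -4, 1); ‖c_1‖ = 6.4807, so e_1 = (0.6172, -0.4629, -0.6172, 0.1543).
r_{12} = e_1·c_2 = 2.4689.

r_{12} = 2.4689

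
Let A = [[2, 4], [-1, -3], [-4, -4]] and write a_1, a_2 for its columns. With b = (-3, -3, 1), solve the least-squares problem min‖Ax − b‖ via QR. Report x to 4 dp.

x = (-0.7424, 0.3182)

a_1 = (2, -1, -4); ‖a_1‖ = 4.5826, so q_1 = (0.4364, -0.2182, -0.8729).
q_1·a_2 = 0.4364·4 + (-0.2182)·(-3) + (-0.8729)·(-4) = 5.8919.
u_2 = a_2 − 5.8919·q_1 = (1.4286, -1.7143, 1.1429).
‖u_2‖ = 2.5071, so q_2 = (0.5698, -0.6838, 0.4558).
Qᵀb = (-1.5275, 0.7977).
Back-substitute: x_2 = 0.7977/2.5071 = 0.3182.
x_1 = (-1.5275 − 5.8919·0.3182)/4.5826 = -0.7424.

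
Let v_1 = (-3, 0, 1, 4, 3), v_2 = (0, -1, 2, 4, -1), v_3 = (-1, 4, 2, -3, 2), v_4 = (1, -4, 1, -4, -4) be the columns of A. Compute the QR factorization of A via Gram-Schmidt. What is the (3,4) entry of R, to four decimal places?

r_{34} = -1.2497

v_1 = (-3, 0, 1, 4, 3); ‖v_1‖ = 5.9161, so e_1 = (-0.5071, 0.0000, 0.1690, 0.6761, 0.5071).
e_1·v_2 = (-0.5071)·0 + 0.0000·(-1) + 0.1690·2 + 0.6761·4 + 0.5071·(-1) = 2.5355.
u_2 = v_2 − 2.5355·e_1 = (1.2857, -1.0000, 1.5714, 2.2857, -2.2857).
‖u_2‖ = 3.9461, so e_2 = (0.3258, -0.2534, 0.3982, 0.5792, -0.5792).
e_1·v_3 = (-0.5071)·(-1) + 0.0000·4 + 0.1690·2 + 0.6761·(-3) + 0.5071·2 = -0.1690; e_2·v_3 = 0.3258·(-1) + (-0.2534)·4 + 0.3982·2 + 0.5792·(-3) + (-0.5792)·2 = -3.4392.
u_3 = v_3 + 0.1690·e_1 + 3.4392·e_2 = (0.0349, 3.1284, 3.3982, -0.8936, 0.0936).
‖u_3‖ = 4.7056, so e_3 = (0.0074, 0.6648, 0.7221, -0.1899, 0.0199).
r_{34} = e_3·v_4 = -1.2497.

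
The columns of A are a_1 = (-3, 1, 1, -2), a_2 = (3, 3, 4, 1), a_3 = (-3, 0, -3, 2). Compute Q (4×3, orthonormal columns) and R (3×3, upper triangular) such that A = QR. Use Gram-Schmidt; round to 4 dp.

Q = [[-0.7746, 0.3777, -0.4104], [0.2582, 0.5608, 0.4811], [0.2582, 0.7324, -0.2374], [-0.5164, 0.0801, 0.7374]], R = [[3.8730, -1.0328, 0.5164], [0.0000, 5.8252, -3.1701], [0.0000, 0.0000, 3.4181]]

q_1 = a_1/‖a_1‖ = (-3, 1, 1, -2)/3.8730 = (-0.7746, 0.2582, 0.2582, -0.5164).
r_{12} = q_1·a_2 = -1.0328.
u_2 = a_2 + 1.0328·q_1 = (2.2000, 3.2667, 4.2667, 0.4667).
‖u_2‖ = 5.8252, so q_2 = (0.3777, 0.5608, 0.7324, 0.0801).
r_{13} = q_1·a_3 = 0.5164; r_{23} = q_2·a_3 = -3.1701.
u_3 = a_3 − 0.5164·q_1 + 3.1701·q_2 = (-1.4028, 1.6444, -0.8114, 2.5206).
‖u_3‖ = 3.4181, so q_3 = (-0.4104, 0.4811, -0.2374, 0.7374).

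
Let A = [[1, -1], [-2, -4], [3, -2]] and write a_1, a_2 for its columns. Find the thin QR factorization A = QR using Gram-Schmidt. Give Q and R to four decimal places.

Q = [[0.2673, -0.2342], [-0.5345, -0.8431], [0.8018, -0.4840]], R = [[3.7417, 0.2673], [0.0000, 4.5748]]

a_1 = (1, -2, 3); ‖a_1‖ = 3.7417, so q_1 = (0.2673, -0.5345, 0.8018).
q_1·a_2 = 0.2673·(-1) + (-0.5345)·(-4) + 0.8018·(-2) = 0.2673.
u_2 = a_2 − 0.2673·q_1 = (-1.0714, -3.8571, -2.2143).
‖u_2‖ = 4.5748, so q_2 = (-0.2342, -0.8431, -0.4840).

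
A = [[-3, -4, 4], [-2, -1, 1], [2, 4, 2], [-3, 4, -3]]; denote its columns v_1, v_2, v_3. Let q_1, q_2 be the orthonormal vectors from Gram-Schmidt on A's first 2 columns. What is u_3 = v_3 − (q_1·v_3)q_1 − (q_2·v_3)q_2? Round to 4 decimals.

v_1 = (-3, -2, 2, -3); ‖v_1‖ = 5.0990, so q_1 = (-0.5883, -0.3922, 0.3922, -0.5883).
q_1·v_2 = (-0.5883)·(-4) + (-0.3922)·(-1) + 0.3922·4 + (-0.5883)·4 = 1.9612.
u_2 = v_2 − 1.9612·q_1 = (-2.8462, -0.2308, 3.2308, 5.1538).
‖u_2‖ = 6.7197, so q_2 = (-0.4236, -0.0343, 0.4808, 0.7670).
q_1·v_3 = (-0.5883)·4 + (-0.3922)·1 + 0.3922·2 + (-0.5883)·(-3) = -0.1961; q_2·v_3 = (-0.4236)·4 + (-0.0343)·1 + 0.4808·2 + 0.7670·(-3) = -3.0679.
u_3 = v_3 + 0.1961·q_1 + 3.0679·q_2 = (2.5852, 0.8177, 3.5520, -0.7624).

u_3 = (2.5852, 0.8177, 3.5520, -0.7624)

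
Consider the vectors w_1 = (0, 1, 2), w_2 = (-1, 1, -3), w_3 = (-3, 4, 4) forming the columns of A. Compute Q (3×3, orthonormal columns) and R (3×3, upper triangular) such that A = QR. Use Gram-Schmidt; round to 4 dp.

Q = [[0.0000, -0.4082, -0.9129], [0.4472, 0.8165, -0.3651], [0.8944, -0.4082, 0.1826]], R = [[2.2361, -2.2361, 5.3666], [0.0000, 2.4495, 2.8577], [0.0000, 0.0000, 2.0083]]

w_1 = (0, 1, 2); ‖w_1‖ = 2.2361, so q_1 = (0.0000, 0.4472, 0.8944).
q_1·w_2 = 0.0000·(-1) + 0.4472·1 + 0.8944·(-3) = -2.2361.
u_2 = w_2 + 2.2361·q_1 = (-1.0000, 2.0000, -1.0000).
‖u_2‖ = 2.4495, so q_2 = (-0.4082, 0.8165, -0.4082).
q_1·w_3 = 0.0000·(-3) + 0.4472·4 + 0.8944·4 = 5.3666; q_2·w_3 = (-0.4082)·(-3) + 0.8165·4 + (-0.4082)·4 = 2.8577.
u_3 = w_3 − 5.3666·q_1 − 2.8577·q_2 = (-1.8333, -0.7333, 0.3667).
‖u_3‖ = 2.0083, so q_3 = (-0.9129, -0.3651, 0.1826).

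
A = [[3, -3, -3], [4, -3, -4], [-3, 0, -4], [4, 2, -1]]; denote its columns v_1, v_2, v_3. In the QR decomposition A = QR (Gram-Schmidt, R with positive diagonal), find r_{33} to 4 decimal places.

r_{33} = 4.9803

v_1 = (3, 4, -3, 4); ‖v_1‖ = 7.0711, so q_1 = (0.4243, 0.5657, -0.4243, 0.5657).
q_1·v_2 = 0.4243·(-3) + 0.5657·(-3) + (-0.4243)·0 + 0.5657·2 = -1.8385.
u_2 = v_2 + 1.8385·q_1 = (-2.2200, -1.9600, -0.7800, 3.0400).
‖u_2‖ = 4.3151, so q_2 = (-0.5145, -0.4542, -0.1808, 0.7045).
q_1·v_3 = 0.4243·(-3) + 0.5657·(-4) + (-0.4243)·(-4) + 0.5657·(-1) = -2.4042; q_2·v_3 = (-0.5145)·(-3) + (-0.4542)·(-4) + (-0.1808)·(-4) + 0.7045·(-1) = 3.3788.
u_3 = v_3 + 2.4042·q_1 − 3.3788·q_2 = (-0.2417, -1.1053, -4.4092, -2.0204).
r_{33} = ‖u_3‖ = 4.9803.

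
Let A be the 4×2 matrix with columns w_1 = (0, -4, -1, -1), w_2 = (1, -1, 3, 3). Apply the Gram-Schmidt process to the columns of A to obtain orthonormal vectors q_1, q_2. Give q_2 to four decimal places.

w_1 = (0, -4, -1, -1); ‖w_1‖ = 4.2426, so q_1 = (0.0000, -0.9428, -0.2357, -0.2357).
q_1·w_2 = 0.0000·1 + (-0.9428)·(-1) + (-0.2357)·3 + (-0.2357)·3 = -0.4714.
u_2 = w_2 + 0.4714·q_1 = (1.0000, -1.4444, 2.8889, 2.8889).
‖u_2‖ = 4.4472, so q_2 = (0.2249, -0.3248, 0.6496, 0.6496).

q_2 = (0.2249, -0.3248, 0.6496, 0.6496)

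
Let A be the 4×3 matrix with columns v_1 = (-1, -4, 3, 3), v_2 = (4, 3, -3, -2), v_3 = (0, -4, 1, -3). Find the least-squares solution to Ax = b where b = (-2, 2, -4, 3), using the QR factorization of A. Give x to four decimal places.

v_1 = (-1, -4, 3, 3); ‖v_1‖ = 5.9161, so q_1 = (-0.1690, -0.6761, 0.5071, 0.5071).
q_1·v_2 = (-0.1690)·4 + (-0.6761)·3 + 0.5071·(-3) + 0.5071·(-2) = -5.2400.
u_2 = v_2 + 5.2400·q_1 = (3.1143, -0.5429, -0.3429, 0.6571).
‖u_2‖ = 3.2470, so q_2 = (0.9591, -0.1672, -0.1056, 0.2024).
q_1·v_3 = (-0.1690)·0 + (-0.6761)·(-4) + 0.5071·1 + 0.5071·(-3) = 1.6903; q_2·v_3 = 0.9591·0 + (-0.1672)·(-4) + (-0.1056)·1 + 0.2024·(-3) = -0.0440.
u_3 = v_3 − 1.6903·q_1 + 0.0440·q_2 = (0.3279, -2.8645, 0.1382, -3.8482).
‖u_3‖ = 4.8105, so q_3 = (0.0682, -0.5955, 0.0287, -0.8000).
Qᵀb = (-1.5213, -1.2231, -3.8421).
Back-substitute: x_3 = -3.8421/4.8105 = -0.7987.
x_2 = (-1.2231 + 0.0440·(-0.7987))/3.2470 = -0.3875.
x_1 = (-1.5213 + 5.2400·(-0.3875) − 1.6903·(-0.7987))/5.9161 = -0.3722.

x = (-0.3722, -0.3875, -0.7987)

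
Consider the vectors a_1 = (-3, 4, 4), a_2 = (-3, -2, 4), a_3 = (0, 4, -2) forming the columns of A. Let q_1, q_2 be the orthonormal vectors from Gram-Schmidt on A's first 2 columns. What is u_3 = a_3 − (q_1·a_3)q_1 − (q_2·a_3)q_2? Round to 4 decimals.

u_3 = (-0.9600, 0.0000, -0.7200)

q_1 = a_1/‖a_1‖ = (-3, 4, 4)/6.4031 = (-0.4685, 0.6247, 0.6247).
r_{12} = q_1·a_2 = 2.6550.
u_2 = a_2 − 2.6550·q_1 = (-1.7561, -3.6585, 2.3415).
‖u_2‖ = 4.6852, so q_2 = (-0.3748, -0.7809, 0.4998).
r_{13} = q_1·a_3 = 1.2494; r_{23} = q_2·a_3 = -4.1230.
u_3 = a_3 − 1.2494·q_1 + 4.1230·q_2 = (-0.9600, 0.0000, -0.7200).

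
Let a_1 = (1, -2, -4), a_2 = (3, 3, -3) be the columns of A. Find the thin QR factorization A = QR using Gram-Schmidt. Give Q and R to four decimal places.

Q = [[0.2182, 0.5345], [-0.4364, 0.8018], [-0.8729, -0.2673]], R = [[4.5826, 1.9640], [0.0000, 4.8107]]

a_1 = (1, -2, -4); ‖a_1‖ = 4.5826, so e_1 = (0.2182, -0.4364, -0.8729).
e_1·a_2 = 0.2182·3 + (-0.4364)·3 + (-0.8729)·(-3) = 1.9640.
u_2 = a_2 − 1.9640·e_1 = (2.5714, 3.8571, -1.2857).
‖u_2‖ = 4.8107, so e_2 = (0.5345, 0.8018, -0.2673).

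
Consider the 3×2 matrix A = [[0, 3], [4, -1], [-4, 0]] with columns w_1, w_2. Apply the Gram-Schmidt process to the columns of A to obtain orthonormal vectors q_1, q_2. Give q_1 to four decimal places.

q_1 = w_1/‖w_1‖ = (0, 4, -4)/5.6569 = (0.0000, 0.7071, -0.7071).

q_1 = (0.0000, 0.7071, -0.7071)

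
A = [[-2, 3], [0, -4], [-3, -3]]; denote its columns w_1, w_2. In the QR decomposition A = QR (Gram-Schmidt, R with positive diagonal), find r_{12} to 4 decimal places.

e_1 = w_1/‖w_1‖ = (-2, 0, -3)/3.6056 = (-0.5547, 0.0000, -0.8321).
r_{12} = e_1·w_2 = 0.8321.

r_{12} = 0.8321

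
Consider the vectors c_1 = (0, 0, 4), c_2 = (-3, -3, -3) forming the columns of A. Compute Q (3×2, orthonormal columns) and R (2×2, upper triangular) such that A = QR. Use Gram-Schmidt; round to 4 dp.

Q = [[0.0000, -0.7071], [0.0000, -0.7071], [1.0000, 0.0000]], R = [[4.0000, -3.0000], [0.0000, 4.2426]]

c_1 = (0, 0, 4); ‖c_1‖ = 4.0000, so e_1 = (0.0000, 0.0000, 1.0000).
e_1·c_2 = 0.0000·(-3) + 0.0000·(-3) + 1.0000·(-3) = -3.0000.
u_2 = c_2 + 3.0000·e_1 = (-3.0000, -3.0000, 0.0000).
‖u_2‖ = 4.2426, so e_2 = (-0.7071, -0.7071, 0.0000).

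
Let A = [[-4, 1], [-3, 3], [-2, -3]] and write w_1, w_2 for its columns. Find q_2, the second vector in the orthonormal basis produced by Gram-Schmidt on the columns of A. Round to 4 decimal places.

w_1 = (-4, -3, -2); ‖w_1‖ = 5.3852, so q_1 = (-0.7428, -0.5571, -0.3714).
q_1·w_2 = (-0.7428)·1 + (-0.5571)·3 + (-0.3714)·(-3) = -1.2999.
u_2 = w_2 + 1.2999·q_1 = (0.0345, 2.2759, -3.4828).
‖u_2‖ = 4.1606, so q_2 = (0.0083, 0.5470, -0.8371).

q_2 = (0.0083, 0.5470, -0.8371)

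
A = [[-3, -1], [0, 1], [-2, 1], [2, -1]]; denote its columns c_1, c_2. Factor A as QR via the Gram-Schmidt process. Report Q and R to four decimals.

c_1 = (-3, 0, -2, 2); ‖c_1‖ = 4.1231, so q_1 = (-0.7276, 0.0000, -0.4851, 0.4851).
q_1·c_2 = (-0.7276)·(-1) + 0.0000·1 + (-0.4851)·1 + 0.4851·(-1) = -0.2425.
u_2 = c_2 + 0.2425·q_1 = (-1.1765, 1.0000, 0.8824, -0.8824).
‖u_2‖ = 1.9852, so q_2 = (-0.5926, 0.5037, 0.4445, -0.4445).

Q = [[-0.7276, -0.5926], [0.0000, 0.5037], [-0.4851, 0.4445], [0.4851, -0.4445]], R = [[4.1231, -0.2425], [0.0000, 1.9852]]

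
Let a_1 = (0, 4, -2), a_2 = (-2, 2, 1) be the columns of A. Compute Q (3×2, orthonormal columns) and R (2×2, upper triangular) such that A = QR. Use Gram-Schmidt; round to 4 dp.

Q = [[0.0000, -0.7454], [0.8944, 0.2981], [-0.4472, 0.5963]], R = [[4.4721, 1.3416], [0.0000, 2.6833]]

e_1 = a_1/‖a_1‖ = (0, 4, -2)/4.4721 = (0.0000, 0.8944, -0.4472).
r_{12} = e_1·a_2 = 1.3416.
u_2 = a_2 − 1.3416·e_1 = (-2.0000, 0.8000, 1.6000).
‖u_2‖ = 2.6833, so e_2 = (-0.7454, 0.2981, 0.5963).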